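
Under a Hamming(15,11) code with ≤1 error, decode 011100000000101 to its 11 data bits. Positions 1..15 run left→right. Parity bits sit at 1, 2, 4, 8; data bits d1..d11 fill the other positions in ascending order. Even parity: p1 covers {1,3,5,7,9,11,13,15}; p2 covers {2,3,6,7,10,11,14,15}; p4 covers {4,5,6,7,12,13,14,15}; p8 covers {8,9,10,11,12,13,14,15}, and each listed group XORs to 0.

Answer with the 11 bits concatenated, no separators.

s1 (pos 1,3,5,7,9,11,13,15): 0⊕1⊕0⊕0⊕0⊕0⊕1⊕1 = 1
s2 (pos 2,3,6,7,10,11,14,15): 1⊕1⊕0⊕0⊕0⊕0⊕0⊕1 = 1
s4 (pos 4,5,6,7,12,13,14,15): 1⊕0⊕0⊕0⊕0⊕1⊕0⊕1 = 1
s8 (pos 8,9,10,11,12,13,14,15): 0⊕0⊕0⊕0⊕0⊕1⊕0⊕1 = 0
Syndrome s8…s1 = 0111 → error at position 7.
Flip position 7: 011100000000101 → 011100100000101
Read data bits from positions 3,5,6,7,9,10,11,12,13,14,15: 10010000101

10010000101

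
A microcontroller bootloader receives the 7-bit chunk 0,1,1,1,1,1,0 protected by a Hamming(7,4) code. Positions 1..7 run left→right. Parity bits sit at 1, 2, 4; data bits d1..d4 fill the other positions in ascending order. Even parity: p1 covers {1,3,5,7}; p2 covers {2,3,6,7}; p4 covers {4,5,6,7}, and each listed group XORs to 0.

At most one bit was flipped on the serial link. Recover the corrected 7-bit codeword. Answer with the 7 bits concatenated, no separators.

s1 (pos 1,3,5,7): 0⊕1⊕1⊕0 = 0
s2 (pos 2,3,6,7): 1⊕1⊕1⊕0 = 1
s4 (pos 4,5,6,7): 1⊕1⊕1⊕0 = 1
Syndrome s4…s1 = 110 → error at position 6.
Flip position 6: 0111110 → 0111100

0111100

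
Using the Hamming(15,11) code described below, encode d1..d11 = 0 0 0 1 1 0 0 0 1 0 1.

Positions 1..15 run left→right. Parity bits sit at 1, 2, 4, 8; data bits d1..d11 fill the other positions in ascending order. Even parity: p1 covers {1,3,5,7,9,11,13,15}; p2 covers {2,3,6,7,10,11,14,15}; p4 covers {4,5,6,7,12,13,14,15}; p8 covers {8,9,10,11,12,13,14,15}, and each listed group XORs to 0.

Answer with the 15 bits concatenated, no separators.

Place data at non-parity positions: p1 p2 0 p4 0 0 1 p8 1 0 0 0 1 0 1
p1 (pos 1,3,5,7,9,11,13,15): XOR of data positions = 0⊕0⊕1⊕1⊕0⊕1⊕1 = 0
p2 (pos 2,3,6,7,10,11,14,15): XOR of data positions = 0⊕0⊕1⊕0⊕0⊕0⊕1 = 0
p4 (pos 4,5,6,7,12,13,14,15): XOR of data positions = 0⊕0⊕1⊕0⊕1⊕0⊕1 = 1
p8 (pos 8,9,10,11,12,13,14,15): XOR of data positions = 1⊕0⊕0⊕0⊕1⊕0⊕1 = 1
Codeword: 000100111000101

000100111000101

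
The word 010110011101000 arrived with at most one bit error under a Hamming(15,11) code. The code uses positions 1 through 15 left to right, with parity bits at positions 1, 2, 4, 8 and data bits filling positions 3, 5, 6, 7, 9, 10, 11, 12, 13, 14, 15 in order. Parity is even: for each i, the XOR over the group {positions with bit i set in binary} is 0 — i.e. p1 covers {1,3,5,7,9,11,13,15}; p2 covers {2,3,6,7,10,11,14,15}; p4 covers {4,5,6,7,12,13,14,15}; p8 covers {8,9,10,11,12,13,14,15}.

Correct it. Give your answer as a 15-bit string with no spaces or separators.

010010011101000

s1 (pos 1,3,5,7,9,11,13,15): 0⊕0⊕1⊕0⊕1⊕0⊕0⊕0 = 0
s2 (pos 2,3,6,7,10,11,14,15): 1⊕0⊕0⊕0⊕1⊕0⊕0⊕0 = 0
s4 (pos 4,5,6,7,12,13,14,15): 1⊕1⊕0⊕0⊕1⊕0⊕0⊕0 = 1
s8 (pos 8,9,10,11,12,13,14,15): 1⊕1⊕1⊕0⊕1⊕0⊕0⊕0 = 0
Syndrome s8…s1 = 0100 → error at position 4.
Flip position 4: 010110011101000 → 010010011101000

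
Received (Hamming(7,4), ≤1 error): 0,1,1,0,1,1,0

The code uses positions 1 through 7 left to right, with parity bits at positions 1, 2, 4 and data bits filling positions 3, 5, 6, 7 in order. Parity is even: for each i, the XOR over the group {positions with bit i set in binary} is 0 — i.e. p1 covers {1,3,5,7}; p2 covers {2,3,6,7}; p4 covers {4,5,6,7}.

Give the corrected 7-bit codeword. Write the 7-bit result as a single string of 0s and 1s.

s1 (pos 1,3,5,7): 0⊕1⊕1⊕0 = 0
s2 (pos 2,3,6,7): 1⊕1⊕1⊕0 = 1
s4 (pos 4,5,6,7): 0⊕1⊕1⊕0 = 0
Syndrome s4…s1 = 010 → error at position 2.
Flip position 2: 0110110 → 0010110

0010110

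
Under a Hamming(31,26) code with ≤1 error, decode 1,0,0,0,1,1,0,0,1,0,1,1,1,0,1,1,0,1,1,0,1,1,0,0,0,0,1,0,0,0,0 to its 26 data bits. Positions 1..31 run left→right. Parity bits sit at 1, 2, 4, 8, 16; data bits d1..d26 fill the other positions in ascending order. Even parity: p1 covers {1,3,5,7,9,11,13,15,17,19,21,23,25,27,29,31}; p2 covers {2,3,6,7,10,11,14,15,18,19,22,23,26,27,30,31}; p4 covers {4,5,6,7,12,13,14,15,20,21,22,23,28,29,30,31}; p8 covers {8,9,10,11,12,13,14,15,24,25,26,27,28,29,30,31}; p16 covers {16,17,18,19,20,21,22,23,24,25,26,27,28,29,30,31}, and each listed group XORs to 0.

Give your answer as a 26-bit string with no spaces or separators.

s1 (pos 1,3,5,7,9,11,13,15,17,19,21,23,25,27,29,31): 1⊕0⊕1⊕0⊕1⊕1⊕1⊕1⊕0⊕1⊕1⊕0⊕0⊕1⊕0⊕0 = 1
s2 (pos 2,3,6,7,10,11,14,15,18,19,22,23,26,27,30,31): 0⊕0⊕1⊕0⊕0⊕1⊕0⊕1⊕1⊕1⊕1⊕0⊕0⊕1⊕0⊕0 = 1
s4 (pos 4,5,6,7,12,13,14,15,20,21,22,23,28,29,30,31): 0⊕1⊕1⊕0⊕1⊕1⊕0⊕1⊕0⊕1⊕1⊕0⊕0⊕0⊕0⊕0 = 1
s8 (pos 8,9,10,11,12,13,14,15,24,25,26,27,28,29,30,31): 0⊕1⊕0⊕1⊕1⊕1⊕0⊕1⊕0⊕0⊕0⊕1⊕0⊕0⊕0⊕0 = 0
s16 (pos 16,17,18,19,20,21,22,23,24,25,26,27,28,29,30,31): 1⊕0⊕1⊕1⊕0⊕1⊕1⊕0⊕0⊕0⊕0⊕1⊕0⊕0⊕0⊕0 = 0
Syndrome s16…s1 = 00111 → error at position 7.
Flip position 7: 1000110010111011011011000010000 → 1000111010111011011011000010000
Read data bits from positions 3,5,6,7,9,10,11,12,13,14,15,17,18,19,20,21,22,23,24,25,26,27,28,29,30,31: 01111011101011011000010000

01111011101011011000010000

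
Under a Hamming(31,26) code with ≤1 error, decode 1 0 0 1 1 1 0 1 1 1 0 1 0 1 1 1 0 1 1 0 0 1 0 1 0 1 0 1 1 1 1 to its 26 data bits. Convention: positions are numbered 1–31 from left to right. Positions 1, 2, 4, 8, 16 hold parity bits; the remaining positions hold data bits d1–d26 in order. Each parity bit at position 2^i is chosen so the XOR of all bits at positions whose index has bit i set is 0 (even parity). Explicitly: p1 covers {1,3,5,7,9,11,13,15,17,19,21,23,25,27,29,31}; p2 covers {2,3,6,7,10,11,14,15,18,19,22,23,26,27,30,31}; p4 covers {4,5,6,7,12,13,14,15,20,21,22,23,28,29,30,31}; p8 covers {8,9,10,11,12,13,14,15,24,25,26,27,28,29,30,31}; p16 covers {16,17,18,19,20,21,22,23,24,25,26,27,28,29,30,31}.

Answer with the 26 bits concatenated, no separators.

00101101011011001010101111

s1 (pos 1,3,5,7,9,11,13,15,17,19,21,23,25,27,29,31): 1⊕0⊕1⊕0⊕1⊕0⊕0⊕1⊕0⊕1⊕0⊕0⊕0⊕0⊕1⊕1 = 1
s2 (pos 2,3,6,7,10,11,14,15,18,19,22,23,26,27,30,31): 0⊕0⊕1⊕0⊕1⊕0⊕1⊕1⊕1⊕1⊕1⊕0⊕1⊕0⊕1⊕1 = 0
s4 (pos 4,5,6,7,12,13,14,15,20,21,22,23,28,29,30,31): 1⊕1⊕1⊕0⊕1⊕0⊕1⊕1⊕0⊕0⊕1⊕0⊕1⊕1⊕1⊕1 = 1
s8 (pos 8,9,10,11,12,13,14,15,24,25,26,27,28,29,30,31): 1⊕1⊕1⊕0⊕1⊕0⊕1⊕1⊕1⊕0⊕1⊕0⊕1⊕1⊕1⊕1 = 0
s16 (pos 16,17,18,19,20,21,22,23,24,25,26,27,28,29,30,31): 1⊕0⊕1⊕1⊕0⊕0⊕1⊕0⊕1⊕0⊕1⊕0⊕1⊕1⊕1⊕1 = 0
Syndrome s16…s1 = 00101 → error at position 5.
Flip position 5: 1001110111010111011001010101111 → 1001010111010111011001010101111
Read data bits from positions 3,5,6,7,9,10,11,12,13,14,15,17,18,19,20,21,22,23,24,25,26,27,28,29,30,31: 00101101011011001010101111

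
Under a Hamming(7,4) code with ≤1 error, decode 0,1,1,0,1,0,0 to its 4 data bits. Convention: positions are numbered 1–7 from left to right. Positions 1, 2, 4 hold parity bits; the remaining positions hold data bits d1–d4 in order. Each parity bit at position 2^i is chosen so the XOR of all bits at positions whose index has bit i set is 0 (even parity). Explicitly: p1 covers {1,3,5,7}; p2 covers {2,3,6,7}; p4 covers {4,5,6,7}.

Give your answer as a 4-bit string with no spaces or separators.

s1 (pos 1,3,5,7): 0⊕1⊕1⊕0 = 0
s2 (pos 2,3,6,7): 1⊕1⊕0⊕0 = 0
s4 (pos 4,5,6,7): 0⊕1⊕0⊕0 = 1
Syndrome s4…s1 = 100 → error at position 4.
Flip position 4: 0110100 → 0111100
Read data bits from positions 3,5,6,7: 1100

1100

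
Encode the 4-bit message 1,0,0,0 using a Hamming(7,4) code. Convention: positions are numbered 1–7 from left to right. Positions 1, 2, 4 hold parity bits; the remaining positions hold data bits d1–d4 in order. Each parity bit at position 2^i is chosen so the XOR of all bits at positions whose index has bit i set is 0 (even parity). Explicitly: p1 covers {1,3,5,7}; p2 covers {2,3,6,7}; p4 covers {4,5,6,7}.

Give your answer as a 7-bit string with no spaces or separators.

1110000

Place data at non-parity positions: p1 p2 1 p4 0 0 0
p1 (pos 1,3,5,7): XOR of data positions = 1⊕0⊕0 = 1
p2 (pos 2,3,6,7): XOR of data positions = 1⊕0⊕0 = 1
p4 (pos 4,5,6,7): XOR of data positions = 0⊕0⊕0 = 0
Codeword: 1110000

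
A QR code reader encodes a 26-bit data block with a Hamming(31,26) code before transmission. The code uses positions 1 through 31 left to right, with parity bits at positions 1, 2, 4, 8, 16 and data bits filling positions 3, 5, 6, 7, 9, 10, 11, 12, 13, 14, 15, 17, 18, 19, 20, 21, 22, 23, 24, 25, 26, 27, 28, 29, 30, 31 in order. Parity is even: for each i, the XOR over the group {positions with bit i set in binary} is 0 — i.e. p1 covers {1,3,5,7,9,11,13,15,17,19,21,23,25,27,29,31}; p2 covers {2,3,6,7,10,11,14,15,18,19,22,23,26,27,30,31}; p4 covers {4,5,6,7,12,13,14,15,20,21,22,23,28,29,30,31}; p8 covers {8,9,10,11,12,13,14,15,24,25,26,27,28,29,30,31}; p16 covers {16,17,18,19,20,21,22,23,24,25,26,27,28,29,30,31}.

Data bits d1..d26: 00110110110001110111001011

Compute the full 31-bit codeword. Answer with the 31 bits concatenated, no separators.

Place data at non-parity positions: p1 p2 0 p4 0 1 1 p8 0 1 1 0 1 1 0 p16 0 0 1 1 1 0 1 1 1 0 0 1 0 1 1
p1 (pos 1,3,5,7,9,11,13,15,17,19,21,23,25,27,29,31): XOR of data positions = 0⊕0⊕1⊕0⊕1⊕1⊕0⊕0⊕1⊕1⊕1⊕1⊕0⊕0⊕1 = 0
p2 (pos 2,3,6,7,10,11,14,15,18,19,22,23,26,27,30,31): XOR of data positions = 0⊕1⊕1⊕1⊕1⊕1⊕0⊕0⊕1⊕0⊕1⊕0⊕0⊕1⊕1 = 1
p4 (pos 4,5,6,7,12,13,14,15,20,21,22,23,28,29,30,31): XOR of data positions = 0⊕1⊕1⊕0⊕1⊕1⊕0⊕1⊕1⊕0⊕1⊕1⊕0⊕1⊕1 = 0
p8 (pos 8,9,10,11,12,13,14,15,24,25,26,27,28,29,30,31): XOR of data positions = 0⊕1⊕1⊕0⊕1⊕1⊕0⊕1⊕1⊕0⊕0⊕1⊕0⊕1⊕1 = 1
p16 (pos 16,17,18,19,20,21,22,23,24,25,26,27,28,29,30,31): XOR of data positions = 0⊕0⊕1⊕1⊕1⊕0⊕1⊕1⊕1⊕0⊕0⊕1⊕0⊕1⊕1 = 1
Codeword: 0100011101101101001110111001011

0100011101101101001110111001011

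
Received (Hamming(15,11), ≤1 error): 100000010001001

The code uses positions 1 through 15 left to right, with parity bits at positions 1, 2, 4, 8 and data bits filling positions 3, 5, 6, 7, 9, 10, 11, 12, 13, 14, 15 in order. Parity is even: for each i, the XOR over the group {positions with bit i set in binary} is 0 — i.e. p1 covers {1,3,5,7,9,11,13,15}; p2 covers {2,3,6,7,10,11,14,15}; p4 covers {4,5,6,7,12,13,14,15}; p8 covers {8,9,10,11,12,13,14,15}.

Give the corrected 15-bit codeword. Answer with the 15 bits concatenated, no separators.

s1 (pos 1,3,5,7,9,11,13,15): 1⊕0⊕0⊕0⊕0⊕0⊕0⊕1 = 0
s2 (pos 2,3,6,7,10,11,14,15): 0⊕0⊕0⊕0⊕0⊕0⊕0⊕1 = 1
s4 (pos 4,5,6,7,12,13,14,15): 0⊕0⊕0⊕0⊕1⊕0⊕0⊕1 = 0
s8 (pos 8,9,10,11,12,13,14,15): 1⊕0⊕0⊕0⊕1⊕0⊕0⊕1 = 1
Syndrome s8…s1 = 1010 → error at position 10.
Flip position 10: 100000010001001 → 100000010101001

100000010101001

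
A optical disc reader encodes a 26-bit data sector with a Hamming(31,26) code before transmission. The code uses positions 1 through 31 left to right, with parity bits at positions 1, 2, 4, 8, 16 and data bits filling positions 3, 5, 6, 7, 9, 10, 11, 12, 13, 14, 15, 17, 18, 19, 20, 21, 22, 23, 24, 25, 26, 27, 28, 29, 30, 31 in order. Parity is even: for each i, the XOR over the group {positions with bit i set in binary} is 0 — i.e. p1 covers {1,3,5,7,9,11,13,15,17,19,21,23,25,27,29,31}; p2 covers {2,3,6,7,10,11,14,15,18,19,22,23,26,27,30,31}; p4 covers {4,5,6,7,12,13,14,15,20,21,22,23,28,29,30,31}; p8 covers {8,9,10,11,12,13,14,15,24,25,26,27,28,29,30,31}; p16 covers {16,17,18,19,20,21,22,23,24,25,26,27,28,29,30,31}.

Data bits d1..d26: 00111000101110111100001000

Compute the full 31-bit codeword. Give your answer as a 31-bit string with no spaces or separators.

1001011010001011110111100001000

Place data at non-parity positions: p1 p2 0 p4 0 1 1 p8 1 0 0 0 1 0 1 p16 1 1 0 1 1 1 1 0 0 0 0 1 0 0 0
p1 (pos 1,3,5,7,9,11,13,15,17,19,21,23,25,27,29,31): XOR of data positions = 0⊕0⊕1⊕1⊕0⊕1⊕1⊕1⊕0⊕1⊕1⊕0⊕0⊕0⊕0 = 1
p2 (pos 2,3,6,7,10,11,14,15,18,19,22,23,26,27,30,31): XOR of data positions = 0⊕1⊕1⊕0⊕0⊕0⊕1⊕1⊕0⊕1⊕1⊕0⊕0⊕0⊕0 = 0
p4 (pos 4,5,6,7,12,13,14,15,20,21,22,23,28,29,30,31): XOR of data positions = 0⊕1⊕1⊕0⊕1⊕0⊕1⊕1⊕1⊕1⊕1⊕1⊕0⊕0⊕0 = 1
p8 (pos 8,9,10,11,12,13,14,15,24,25,26,27,28,29,30,31): XOR of data positions = 1⊕0⊕0⊕0⊕1⊕0⊕1⊕0⊕0⊕0⊕0⊕1⊕0⊕0⊕0 = 0
p16 (pos 16,17,18,19,20,21,22,23,24,25,26,27,28,29,30,31): XOR of data positions = 1⊕1⊕0⊕1⊕1⊕1⊕1⊕0⊕0⊕0⊕0⊕1⊕0⊕0⊕0 = 1
Codeword: 1001011010001011110111100001000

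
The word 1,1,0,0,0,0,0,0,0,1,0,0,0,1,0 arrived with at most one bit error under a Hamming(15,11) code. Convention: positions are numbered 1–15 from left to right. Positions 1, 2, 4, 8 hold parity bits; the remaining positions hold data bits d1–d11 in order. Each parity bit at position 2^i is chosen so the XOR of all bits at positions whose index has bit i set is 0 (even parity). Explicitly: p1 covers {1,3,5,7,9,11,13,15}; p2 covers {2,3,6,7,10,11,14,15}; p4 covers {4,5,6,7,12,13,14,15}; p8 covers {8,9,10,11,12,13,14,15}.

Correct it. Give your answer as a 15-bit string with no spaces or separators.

s1 (pos 1,3,5,7,9,11,13,15): 1⊕0⊕0⊕0⊕0⊕0⊕0⊕0 = 1
s2 (pos 2,3,6,7,10,11,14,15): 1⊕0⊕0⊕0⊕1⊕0⊕1⊕0 = 1
s4 (pos 4,5,6,7,12,13,14,15): 0⊕0⊕0⊕0⊕0⊕0⊕1⊕0 = 1
s8 (pos 8,9,10,11,12,13,14,15): 0⊕0⊕1⊕0⊕0⊕0⊕1⊕0 = 0
Syndrome s8…s1 = 0111 → error at position 7.
Flip position 7: 110000000100010 → 110000100100010

110000100100010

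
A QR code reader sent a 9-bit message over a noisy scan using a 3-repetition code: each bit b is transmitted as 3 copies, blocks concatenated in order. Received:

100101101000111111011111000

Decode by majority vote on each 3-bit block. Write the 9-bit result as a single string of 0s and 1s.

011011110

Block 1 (100): 1 one → 0
Block 2 (101): 2 ones → 1
Block 3 (101): 2 ones → 1
Block 4 (000): 0 ones → 0
Block 5 (111): 3 ones → 1
Block 6 (111): 3 ones → 1
Block 7 (011): 2 ones → 1
Block 8 (111): 3 ones → 1
Block 9 (000): 0 ones → 0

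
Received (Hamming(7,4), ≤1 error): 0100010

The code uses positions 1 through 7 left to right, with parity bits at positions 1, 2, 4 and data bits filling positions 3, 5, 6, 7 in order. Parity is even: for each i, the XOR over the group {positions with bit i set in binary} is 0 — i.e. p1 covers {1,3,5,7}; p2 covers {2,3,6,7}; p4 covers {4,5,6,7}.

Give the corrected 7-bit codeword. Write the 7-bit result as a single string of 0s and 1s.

0101010

s1 (pos 1,3,5,7): 0⊕0⊕0⊕0 = 0
s2 (pos 2,3,6,7): 1⊕0⊕1⊕0 = 0
s4 (pos 4,5,6,7): 0⊕0⊕1⊕0 = 1
Syndrome s4…s1 = 100 → error at position 4.
Flip position 4: 0100010 → 0101010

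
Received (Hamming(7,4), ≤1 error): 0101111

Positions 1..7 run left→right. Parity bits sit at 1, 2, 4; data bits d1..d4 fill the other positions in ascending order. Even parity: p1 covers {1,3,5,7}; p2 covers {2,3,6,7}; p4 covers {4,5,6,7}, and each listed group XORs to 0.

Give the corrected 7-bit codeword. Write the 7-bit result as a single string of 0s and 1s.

s1 (pos 1,3,5,7): 0⊕0⊕1⊕1 = 0
s2 (pos 2,3,6,7): 1⊕0⊕1⊕1 = 1
s4 (pos 4,5,6,7): 1⊕1⊕1⊕1 = 0
Syndrome s4…s1 = 010 → error at position 2.
Flip position 2: 0101111 → 0001111

0001111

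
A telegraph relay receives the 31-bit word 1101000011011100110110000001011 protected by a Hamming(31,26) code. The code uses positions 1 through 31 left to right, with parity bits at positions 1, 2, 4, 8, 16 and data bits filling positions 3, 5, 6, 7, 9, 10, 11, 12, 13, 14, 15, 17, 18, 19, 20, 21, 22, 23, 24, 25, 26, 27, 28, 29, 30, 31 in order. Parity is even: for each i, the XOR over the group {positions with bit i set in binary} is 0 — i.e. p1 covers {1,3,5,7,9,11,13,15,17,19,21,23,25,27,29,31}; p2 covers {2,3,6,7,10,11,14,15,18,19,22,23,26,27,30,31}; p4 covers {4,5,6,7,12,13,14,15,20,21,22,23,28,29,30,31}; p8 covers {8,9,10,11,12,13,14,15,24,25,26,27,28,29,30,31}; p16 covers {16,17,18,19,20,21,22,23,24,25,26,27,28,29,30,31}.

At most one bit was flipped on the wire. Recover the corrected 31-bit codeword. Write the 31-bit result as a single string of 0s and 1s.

1101000011011100110010000001011

s1 (pos 1,3,5,7,9,11,13,15,17,19,21,23,25,27,29,31): 1⊕0⊕0⊕0⊕1⊕0⊕1⊕0⊕1⊕0⊕1⊕0⊕0⊕0⊕0⊕1 = 0
s2 (pos 2,3,6,7,10,11,14,15,18,19,22,23,26,27,30,31): 1⊕0⊕0⊕0⊕1⊕0⊕1⊕0⊕1⊕0⊕0⊕0⊕0⊕0⊕1⊕1 = 0
s4 (pos 4,5,6,7,12,13,14,15,20,21,22,23,28,29,30,31): 1⊕0⊕0⊕0⊕1⊕1⊕1⊕0⊕1⊕1⊕0⊕0⊕1⊕0⊕1⊕1 = 1
s8 (pos 8,9,10,11,12,13,14,15,24,25,26,27,28,29,30,31): 0⊕1⊕1⊕0⊕1⊕1⊕1⊕0⊕0⊕0⊕0⊕0⊕1⊕0⊕1⊕1 = 0
s16 (pos 16,17,18,19,20,21,22,23,24,25,26,27,28,29,30,31): 0⊕1⊕1⊕0⊕1⊕1⊕0⊕0⊕0⊕0⊕0⊕0⊕1⊕0⊕1⊕1 = 1
Syndrome s16…s1 = 10100 → error at position 20.
Flip position 20: 1101000011011100110110000001011 → 1101000011011100110010000001011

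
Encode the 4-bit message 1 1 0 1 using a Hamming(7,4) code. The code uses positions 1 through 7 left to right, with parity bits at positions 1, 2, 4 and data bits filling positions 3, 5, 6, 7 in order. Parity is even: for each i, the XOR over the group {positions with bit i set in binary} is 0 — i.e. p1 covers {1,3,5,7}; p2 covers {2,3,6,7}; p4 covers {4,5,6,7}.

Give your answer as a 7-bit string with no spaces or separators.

1010101

Place data at non-parity positions: p1 p2 1 p4 1 0 1
p1 (pos 1,3,5,7): XOR of data positions = 1⊕1⊕1 = 1
p2 (pos 2,3,6,7): XOR of data positions = 1⊕0⊕1 = 0
p4 (pos 4,5,6,7): XOR of data positions = 1⊕0⊕1 = 0
Codeword: 1010101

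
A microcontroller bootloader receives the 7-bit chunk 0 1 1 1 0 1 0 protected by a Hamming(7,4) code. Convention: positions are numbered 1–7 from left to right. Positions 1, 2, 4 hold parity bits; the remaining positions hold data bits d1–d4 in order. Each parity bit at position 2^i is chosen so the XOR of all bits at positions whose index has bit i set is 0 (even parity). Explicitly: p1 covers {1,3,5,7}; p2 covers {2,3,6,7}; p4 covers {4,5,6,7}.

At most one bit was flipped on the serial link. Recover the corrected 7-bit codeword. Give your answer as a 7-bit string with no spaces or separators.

s1 (pos 1,3,5,7): 0⊕1⊕0⊕0 = 1
s2 (pos 2,3,6,7): 1⊕1⊕1⊕0 = 1
s4 (pos 4,5,6,7): 1⊕0⊕1⊕0 = 0
Syndrome s4…s1 = 011 → error at position 3.
Flip position 3: 0111010 → 0101010

0101010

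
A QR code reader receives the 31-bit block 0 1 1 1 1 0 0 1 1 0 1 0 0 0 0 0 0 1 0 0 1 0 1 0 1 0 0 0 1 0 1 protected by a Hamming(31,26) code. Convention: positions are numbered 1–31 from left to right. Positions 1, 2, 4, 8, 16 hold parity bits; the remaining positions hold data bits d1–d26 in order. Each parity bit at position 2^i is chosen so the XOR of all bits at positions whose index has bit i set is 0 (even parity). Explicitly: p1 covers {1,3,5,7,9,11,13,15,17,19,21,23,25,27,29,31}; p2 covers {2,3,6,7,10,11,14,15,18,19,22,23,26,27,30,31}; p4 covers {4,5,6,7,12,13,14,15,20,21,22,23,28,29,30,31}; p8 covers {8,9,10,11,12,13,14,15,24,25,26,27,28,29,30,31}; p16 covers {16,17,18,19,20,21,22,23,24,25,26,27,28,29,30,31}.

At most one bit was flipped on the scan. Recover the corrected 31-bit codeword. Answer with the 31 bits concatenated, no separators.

s1 (pos 1,3,5,7,9,11,13,15,17,19,21,23,25,27,29,31): 0⊕1⊕1⊕0⊕1⊕1⊕0⊕0⊕0⊕0⊕1⊕1⊕1⊕0⊕1⊕1 = 1
s2 (pos 2,3,6,7,10,11,14,15,18,19,22,23,26,27,30,31): 1⊕1⊕0⊕0⊕0⊕1⊕0⊕0⊕1⊕0⊕0⊕1⊕0⊕0⊕0⊕1 = 0
s4 (pos 4,5,6,7,12,13,14,15,20,21,22,23,28,29,30,31): 1⊕1⊕0⊕0⊕0⊕0⊕0⊕0⊕0⊕1⊕0⊕1⊕0⊕1⊕0⊕1 = 0
s8 (pos 8,9,10,11,12,13,14,15,24,25,26,27,28,29,30,31): 1⊕1⊕0⊕1⊕0⊕0⊕0⊕0⊕0⊕1⊕0⊕0⊕0⊕1⊕0⊕1 = 0
s16 (pos 16,17,18,19,20,21,22,23,24,25,26,27,28,29,30,31): 0⊕0⊕1⊕0⊕0⊕1⊕0⊕1⊕0⊕1⊕0⊕0⊕0⊕1⊕0⊕1 = 0
Syndrome s16…s1 = 00001 → error at position 1.
Flip position 1: 0111100110100000010010101000101 → 1111100110100000010010101000101

1111100110100000010010101000101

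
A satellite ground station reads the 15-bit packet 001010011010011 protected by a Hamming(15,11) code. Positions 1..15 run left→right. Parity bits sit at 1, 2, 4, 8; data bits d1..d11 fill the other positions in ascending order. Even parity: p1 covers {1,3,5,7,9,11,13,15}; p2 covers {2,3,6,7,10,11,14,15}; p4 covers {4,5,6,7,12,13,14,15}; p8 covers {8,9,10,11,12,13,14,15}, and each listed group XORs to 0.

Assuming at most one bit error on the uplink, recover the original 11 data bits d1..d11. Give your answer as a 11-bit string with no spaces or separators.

s1 (pos 1,3,5,7,9,11,13,15): 0⊕1⊕1⊕0⊕1⊕1⊕0⊕1 = 1
s2 (pos 2,3,6,7,10,11,14,15): 0⊕1⊕0⊕0⊕0⊕1⊕1⊕1 = 0
s4 (pos 4,5,6,7,12,13,14,15): 0⊕1⊕0⊕0⊕0⊕0⊕1⊕1 = 1
s8 (pos 8,9,10,11,12,13,14,15): 1⊕1⊕0⊕1⊕0⊕0⊕1⊕1 = 1
Syndrome s8…s1 = 1101 → error at position 13.
Flip position 13: 001010011010011 → 001010011010111
Read data bits from positions 3,5,6,7,9,10,11,12,13,14,15: 11001010111

11001010111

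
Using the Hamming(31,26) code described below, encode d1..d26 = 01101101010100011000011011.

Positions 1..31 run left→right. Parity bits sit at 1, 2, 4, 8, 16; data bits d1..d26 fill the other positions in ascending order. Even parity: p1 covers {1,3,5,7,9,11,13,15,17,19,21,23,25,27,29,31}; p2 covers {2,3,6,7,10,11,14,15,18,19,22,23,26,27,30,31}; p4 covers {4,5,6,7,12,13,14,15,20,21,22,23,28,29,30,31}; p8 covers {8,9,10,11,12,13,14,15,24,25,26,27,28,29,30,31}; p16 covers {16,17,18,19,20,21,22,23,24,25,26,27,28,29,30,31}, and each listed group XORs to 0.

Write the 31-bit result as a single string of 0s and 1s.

0101110011010101100011000011011

Place data at non-parity positions: p1 p2 0 p4 1 1 0 p8 1 1 0 1 0 1 0 p16 1 0 0 0 1 1 0 0 0 0 1 1 0 1 1
p1 (pos 1,3,5,7,9,11,13,15,17,19,21,23,25,27,29,31): XOR of data positions = 0⊕1⊕0⊕1⊕0⊕0⊕0⊕1⊕0⊕1⊕0⊕0⊕1⊕0⊕1 = 0
p2 (pos 2,3,6,7,10,11,14,15,18,19,22,23,26,27,30,31): XOR of data positions = 0⊕1⊕0⊕1⊕0⊕1⊕0⊕0⊕0⊕1⊕0⊕0⊕1⊕1⊕1 = 1
p4 (pos 4,5,6,7,12,13,14,15,20,21,22,23,28,29,30,31): XOR of data positions = 1⊕1⊕0⊕1⊕0⊕1⊕0⊕0⊕1⊕1⊕0⊕1⊕0⊕1⊕1 = 1
p8 (pos 8,9,10,11,12,13,14,15,24,25,26,27,28,29,30,31): XOR of data positions = 1⊕1⊕0⊕1⊕0⊕1⊕0⊕0⊕0⊕0⊕1⊕1⊕0⊕1⊕1 = 0
p16 (pos 16,17,18,19,20,21,22,23,24,25,26,27,28,29,30,31): XOR of data positions = 1⊕0⊕0⊕0⊕1⊕1⊕0⊕0⊕0⊕0⊕1⊕1⊕0⊕1⊕1 = 1
Codeword: 0101110011010101100011000011011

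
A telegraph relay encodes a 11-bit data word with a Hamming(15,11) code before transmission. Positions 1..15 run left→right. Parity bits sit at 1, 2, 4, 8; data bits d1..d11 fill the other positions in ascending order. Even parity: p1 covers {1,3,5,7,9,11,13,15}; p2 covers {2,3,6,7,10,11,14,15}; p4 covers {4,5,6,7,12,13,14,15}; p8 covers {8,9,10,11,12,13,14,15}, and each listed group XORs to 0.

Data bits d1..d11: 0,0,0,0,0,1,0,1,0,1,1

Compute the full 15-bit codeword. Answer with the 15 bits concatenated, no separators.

Place data at non-parity positions: p1 p2 0 p4 0 0 0 p8 0 1 0 1 0 1 1
p1 (pos 1,3,5,7,9,11,13,15): XOR of data positions = 0⊕0⊕0⊕0⊕0⊕0⊕1 = 1
p2 (pos 2,3,6,7,10,11,14,15): XOR of data positions = 0⊕0⊕0⊕1⊕0⊕1⊕1 = 1
p4 (pos 4,5,6,7,12,13,14,15): XOR of data positions = 0⊕0⊕0⊕1⊕0⊕1⊕1 = 1
p8 (pos 8,9,10,11,12,13,14,15): XOR of data positions = 0⊕1⊕0⊕1⊕0⊕1⊕1 = 0
Codeword: 110100000101011

110100000101011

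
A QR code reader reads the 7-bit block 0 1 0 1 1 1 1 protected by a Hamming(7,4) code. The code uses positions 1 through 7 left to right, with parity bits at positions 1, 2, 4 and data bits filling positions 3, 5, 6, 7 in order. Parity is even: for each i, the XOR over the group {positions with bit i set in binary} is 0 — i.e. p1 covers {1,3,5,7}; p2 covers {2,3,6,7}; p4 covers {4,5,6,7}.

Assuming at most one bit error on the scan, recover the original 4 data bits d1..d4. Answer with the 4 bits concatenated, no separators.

s1 (pos 1,3,5,7): 0⊕0⊕1⊕1 = 0
s2 (pos 2,3,6,7): 1⊕0⊕1⊕1 = 1
s4 (pos 4,5,6,7): 1⊕1⊕1⊕1 = 0
Syndrome s4…s1 = 010 → error at position 2.
Flip position 2: 0101111 → 0001111
Read data bits from positions 3,5,6,7: 0111

0111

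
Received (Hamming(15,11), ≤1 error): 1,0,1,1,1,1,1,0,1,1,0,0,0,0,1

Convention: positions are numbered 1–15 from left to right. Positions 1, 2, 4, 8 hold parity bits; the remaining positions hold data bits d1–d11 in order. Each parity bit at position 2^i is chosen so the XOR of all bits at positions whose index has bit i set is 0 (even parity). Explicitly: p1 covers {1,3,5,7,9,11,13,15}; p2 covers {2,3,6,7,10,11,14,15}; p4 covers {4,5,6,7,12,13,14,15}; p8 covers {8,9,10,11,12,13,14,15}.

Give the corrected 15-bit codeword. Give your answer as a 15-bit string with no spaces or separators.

101111101100011

s1 (pos 1,3,5,7,9,11,13,15): 1⊕1⊕1⊕1⊕1⊕0⊕0⊕1 = 0
s2 (pos 2,3,6,7,10,11,14,15): 0⊕1⊕1⊕1⊕1⊕0⊕0⊕1 = 1
s4 (pos 4,5,6,7,12,13,14,15): 1⊕1⊕1⊕1⊕0⊕0⊕0⊕1 = 1
s8 (pos 8,9,10,11,12,13,14,15): 0⊕1⊕1⊕0⊕0⊕0⊕0⊕1 = 1
Syndrome s8…s1 = 1110 → error at position 14.
Flip position 14: 101111101100001 → 101111101100011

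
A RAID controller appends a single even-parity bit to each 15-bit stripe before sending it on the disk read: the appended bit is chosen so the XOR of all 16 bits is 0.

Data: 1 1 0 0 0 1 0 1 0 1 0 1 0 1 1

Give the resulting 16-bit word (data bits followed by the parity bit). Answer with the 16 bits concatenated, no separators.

XOR of the 15 data bits: 1⊕1⊕0⊕0⊕0⊕1⊕0⊕1⊕0⊕1⊕0⊕1⊕0⊕1⊕1 = 0
Parity bit = 0 (so all 16 bits XOR to 0).

1100010101010110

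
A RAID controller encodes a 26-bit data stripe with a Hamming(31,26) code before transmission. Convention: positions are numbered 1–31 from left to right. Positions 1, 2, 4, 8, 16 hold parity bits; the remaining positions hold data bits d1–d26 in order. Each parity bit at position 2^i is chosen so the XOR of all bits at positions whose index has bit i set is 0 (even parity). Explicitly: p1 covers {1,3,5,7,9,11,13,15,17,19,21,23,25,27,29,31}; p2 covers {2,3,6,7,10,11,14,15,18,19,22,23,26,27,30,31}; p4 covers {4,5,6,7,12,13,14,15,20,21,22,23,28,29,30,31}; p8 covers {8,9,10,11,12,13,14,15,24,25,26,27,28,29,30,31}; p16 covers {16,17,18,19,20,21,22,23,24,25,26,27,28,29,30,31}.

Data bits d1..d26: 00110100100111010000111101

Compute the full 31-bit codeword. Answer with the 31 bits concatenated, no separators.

0001011101001001111010000111101

Place data at non-parity positions: p1 p2 0 p4 0 1 1 p8 0 1 0 0 1 0 0 p16 1 1 1 0 1 0 0 0 0 1 1 1 1 0 1
p1 (pos 1,3,5,7,9,11,13,15,17,19,21,23,25,27,29,31): XOR of data positions = 0⊕0⊕1⊕0⊕0⊕1⊕0⊕1⊕1⊕1⊕0⊕0⊕1⊕1⊕1 = 0
p2 (pos 2,3,6,7,10,11,14,15,18,19,22,23,26,27,30,31): XOR of data positions = 0⊕1⊕1⊕1⊕0⊕0⊕0⊕1⊕1⊕0⊕0⊕1⊕1⊕0⊕1 = 0
p4 (pos 4,5,6,7,12,13,14,15,20,21,22,23,28,29,30,31): XOR of data positions = 0⊕1⊕1⊕0⊕1⊕0⊕0⊕0⊕1⊕0⊕0⊕1⊕1⊕0⊕1 = 1
p8 (pos 8,9,10,11,12,13,14,15,24,25,26,27,28,29,30,31): XOR of data positions = 0⊕1⊕0⊕0⊕1⊕0⊕0⊕0⊕0⊕1⊕1⊕1⊕1⊕0⊕1 = 1
p16 (pos 16,17,18,19,20,21,22,23,24,25,26,27,28,29,30,31): XOR of data positions = 1⊕1⊕1⊕0⊕1⊕0⊕0⊕0⊕0⊕1⊕1⊕1⊕1⊕0⊕1 = 1
Codeword: 0001011101001001111010000111101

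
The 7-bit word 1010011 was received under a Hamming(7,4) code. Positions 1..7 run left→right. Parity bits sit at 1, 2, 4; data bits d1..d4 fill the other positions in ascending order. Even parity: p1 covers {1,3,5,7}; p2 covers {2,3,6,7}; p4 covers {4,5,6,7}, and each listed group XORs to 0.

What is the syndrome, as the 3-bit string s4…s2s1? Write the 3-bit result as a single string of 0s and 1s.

011

s1 (pos 1,3,5,7): 1⊕1⊕0⊕1 = 1
s2 (pos 2,3,6,7): 0⊕1⊕1⊕1 = 1
s4 (pos 4,5,6,7): 0⊕0⊕1⊕1 = 0
Syndrome s4…s1 = 011 → error at position 3.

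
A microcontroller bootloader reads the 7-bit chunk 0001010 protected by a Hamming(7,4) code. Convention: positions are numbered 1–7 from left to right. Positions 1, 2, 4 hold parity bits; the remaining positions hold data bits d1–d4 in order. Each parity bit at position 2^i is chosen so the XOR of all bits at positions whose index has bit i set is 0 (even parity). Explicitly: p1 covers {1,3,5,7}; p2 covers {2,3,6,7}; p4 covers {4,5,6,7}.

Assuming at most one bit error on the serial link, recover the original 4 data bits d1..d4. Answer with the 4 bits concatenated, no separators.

0010

s1 (pos 1,3,5,7): 0⊕0⊕0⊕0 = 0
s2 (pos 2,3,6,7): 0⊕0⊕1⊕0 = 1
s4 (pos 4,5,6,7): 1⊕0⊕1⊕0 = 0
Syndrome s4…s1 = 010 → error at position 2.
Flip position 2: 0001010 → 0101010
Read data bits from positions 3,5,6,7: 0010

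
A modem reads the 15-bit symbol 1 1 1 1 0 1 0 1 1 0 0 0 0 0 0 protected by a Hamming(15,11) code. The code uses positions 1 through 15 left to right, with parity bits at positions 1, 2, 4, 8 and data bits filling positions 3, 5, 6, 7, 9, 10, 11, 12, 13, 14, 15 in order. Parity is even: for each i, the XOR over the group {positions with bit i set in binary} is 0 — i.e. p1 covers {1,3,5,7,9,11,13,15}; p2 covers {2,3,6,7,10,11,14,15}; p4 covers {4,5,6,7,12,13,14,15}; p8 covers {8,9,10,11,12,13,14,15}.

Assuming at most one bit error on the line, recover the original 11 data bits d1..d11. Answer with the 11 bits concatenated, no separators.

00101000000

s1 (pos 1,3,5,7,9,11,13,15): 1⊕1⊕0⊕0⊕1⊕0⊕0⊕0 = 1
s2 (pos 2,3,6,7,10,11,14,15): 1⊕1⊕1⊕0⊕0⊕0⊕0⊕0 = 1
s4 (pos 4,5,6,7,12,13,14,15): 1⊕0⊕1⊕0⊕0⊕0⊕0⊕0 = 0
s8 (pos 8,9,10,11,12,13,14,15): 1⊕1⊕0⊕0⊕0⊕0⊕0⊕0 = 0
Syndrome s8…s1 = 0011 → error at position 3.
Flip position 3: 111101011000000 → 110101011000000
Read data bits from positions 3,5,6,7,9,10,11,12,13,14,15: 00101000000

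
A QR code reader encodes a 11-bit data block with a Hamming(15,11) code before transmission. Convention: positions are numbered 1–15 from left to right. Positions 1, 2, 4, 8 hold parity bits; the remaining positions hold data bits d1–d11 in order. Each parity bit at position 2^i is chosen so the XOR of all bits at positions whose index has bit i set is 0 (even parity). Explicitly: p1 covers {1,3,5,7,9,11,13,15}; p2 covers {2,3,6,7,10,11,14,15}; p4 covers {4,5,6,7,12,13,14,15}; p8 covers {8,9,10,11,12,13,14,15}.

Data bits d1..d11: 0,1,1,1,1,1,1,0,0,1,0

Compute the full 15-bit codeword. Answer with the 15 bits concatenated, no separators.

010011101110010

Place data at non-parity positions: p1 p2 0 p4 1 1 1 p8 1 1 1 0 0 1 0
p1 (pos 1,3,5,7,9,11,13,15): XOR of data positions = 0⊕1⊕1⊕1⊕1⊕0⊕0 = 0
p2 (pos 2,3,6,7,10,11,14,15): XOR of data positions = 0⊕1⊕1⊕1⊕1⊕1⊕0 = 1
p4 (pos 4,5,6,7,12,13,14,15): XOR of data positions = 1⊕1⊕1⊕0⊕0⊕1⊕0 = 0
p8 (pos 8,9,10,11,12,13,14,15): XOR of data positions = 1⊕1⊕1⊕0⊕0⊕1⊕0 = 0
Codeword: 010011101110010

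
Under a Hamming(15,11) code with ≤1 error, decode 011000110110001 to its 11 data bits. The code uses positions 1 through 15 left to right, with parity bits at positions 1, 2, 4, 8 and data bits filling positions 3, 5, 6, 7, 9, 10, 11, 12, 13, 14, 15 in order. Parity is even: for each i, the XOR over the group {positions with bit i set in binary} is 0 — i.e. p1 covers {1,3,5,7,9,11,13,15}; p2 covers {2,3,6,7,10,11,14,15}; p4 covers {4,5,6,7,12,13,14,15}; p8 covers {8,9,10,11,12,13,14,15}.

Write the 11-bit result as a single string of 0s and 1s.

10010110001

s1 (pos 1,3,5,7,9,11,13,15): 0⊕1⊕0⊕1⊕0⊕1⊕0⊕1 = 0
s2 (pos 2,3,6,7,10,11,14,15): 1⊕1⊕0⊕1⊕1⊕1⊕0⊕1 = 0
s4 (pos 4,5,6,7,12,13,14,15): 0⊕0⊕0⊕1⊕0⊕0⊕0⊕1 = 0
s8 (pos 8,9,10,11,12,13,14,15): 1⊕0⊕1⊕1⊕0⊕0⊕0⊕1 = 0
Syndrome s8…s1 = 0000 → no error.
Read data bits from positions 3,5,6,7,9,10,11,12,13,14,15: 10010110001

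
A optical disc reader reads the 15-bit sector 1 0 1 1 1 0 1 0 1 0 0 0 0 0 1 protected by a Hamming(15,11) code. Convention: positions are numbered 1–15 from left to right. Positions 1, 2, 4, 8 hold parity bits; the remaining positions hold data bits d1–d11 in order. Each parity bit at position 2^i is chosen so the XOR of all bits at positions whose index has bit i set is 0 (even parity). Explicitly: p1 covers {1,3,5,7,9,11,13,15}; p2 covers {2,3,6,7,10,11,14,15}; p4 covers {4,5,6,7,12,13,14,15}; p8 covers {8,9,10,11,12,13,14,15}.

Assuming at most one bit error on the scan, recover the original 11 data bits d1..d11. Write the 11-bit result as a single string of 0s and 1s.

11011000001

s1 (pos 1,3,5,7,9,11,13,15): 1⊕1⊕1⊕1⊕1⊕0⊕0⊕1 = 0
s2 (pos 2,3,6,7,10,11,14,15): 0⊕1⊕0⊕1⊕0⊕0⊕0⊕1 = 1
s4 (pos 4,5,6,7,12,13,14,15): 1⊕1⊕0⊕1⊕0⊕0⊕0⊕1 = 0
s8 (pos 8,9,10,11,12,13,14,15): 0⊕1⊕0⊕0⊕0⊕0⊕0⊕1 = 0
Syndrome s8…s1 = 0010 → error at position 2.
Flip position 2: 101110101000001 → 111110101000001
Read data bits from positions 3,5,6,7,9,10,11,12,13,14,15: 11011000001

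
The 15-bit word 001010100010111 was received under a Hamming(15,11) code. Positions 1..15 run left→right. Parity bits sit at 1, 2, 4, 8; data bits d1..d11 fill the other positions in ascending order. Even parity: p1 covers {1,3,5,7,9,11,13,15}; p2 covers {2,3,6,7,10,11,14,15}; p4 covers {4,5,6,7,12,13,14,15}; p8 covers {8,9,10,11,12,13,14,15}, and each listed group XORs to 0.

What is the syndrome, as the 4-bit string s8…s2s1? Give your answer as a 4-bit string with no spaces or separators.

s1 (pos 1,3,5,7,9,11,13,15): 0⊕1⊕1⊕1⊕0⊕1⊕1⊕1 = 0
s2 (pos 2,3,6,7,10,11,14,15): 0⊕1⊕0⊕1⊕0⊕1⊕1⊕1 = 1
s4 (pos 4,5,6,7,12,13,14,15): 0⊕1⊕0⊕1⊕0⊕1⊕1⊕1 = 1
s8 (pos 8,9,10,11,12,13,14,15): 0⊕0⊕0⊕1⊕0⊕1⊕1⊕1 = 0
Syndrome s8…s1 = 0110 → error at position 6.

0110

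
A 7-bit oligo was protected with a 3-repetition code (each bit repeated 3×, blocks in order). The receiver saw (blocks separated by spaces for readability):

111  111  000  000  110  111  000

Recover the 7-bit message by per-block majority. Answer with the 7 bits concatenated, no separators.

1100110

Block 1 (111): 3 ones → 1
Block 2 (111): 3 ones → 1
Block 3 (000): 0 ones → 0
Block 4 (000): 0 ones → 0
Block 5 (110): 2 ones → 1
Block 6 (111): 3 ones → 1
Block 7 (000): 0 ones → 0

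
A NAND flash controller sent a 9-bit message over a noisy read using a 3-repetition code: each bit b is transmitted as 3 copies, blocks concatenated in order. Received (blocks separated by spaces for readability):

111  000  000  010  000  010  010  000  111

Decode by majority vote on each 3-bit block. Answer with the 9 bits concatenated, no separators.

100000001

Block 1 (111): 3 ones → 1
Block 2 (000): 0 ones → 0
Block 3 (000): 0 ones → 0
Block 4 (010): 1 one → 0
Block 5 (000): 0 ones → 0
Block 6 (010): 1 one → 0
Block 7 (010): 1 one → 0
Block 8 (000): 0 ones → 0
Block 9 (111): 3 ones → 1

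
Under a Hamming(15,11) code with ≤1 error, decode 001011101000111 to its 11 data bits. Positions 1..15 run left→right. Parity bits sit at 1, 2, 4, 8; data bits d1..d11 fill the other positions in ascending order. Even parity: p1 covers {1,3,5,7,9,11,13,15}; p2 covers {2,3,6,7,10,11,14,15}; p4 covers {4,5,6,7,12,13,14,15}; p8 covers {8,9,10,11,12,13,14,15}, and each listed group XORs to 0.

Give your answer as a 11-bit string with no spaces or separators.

11111000111

s1 (pos 1,3,5,7,9,11,13,15): 0⊕1⊕1⊕1⊕1⊕0⊕1⊕1 = 0
s2 (pos 2,3,6,7,10,11,14,15): 0⊕1⊕1⊕1⊕0⊕0⊕1⊕1 = 1
s4 (pos 4,5,6,7,12,13,14,15): 0⊕1⊕1⊕1⊕0⊕1⊕1⊕1 = 0
s8 (pos 8,9,10,11,12,13,14,15): 0⊕1⊕0⊕0⊕0⊕1⊕1⊕1 = 0
Syndrome s8…s1 = 0010 → error at position 2.
Flip position 2: 001011101000111 → 011011101000111
Read data bits from positions 3,5,6,7,9,10,11,12,13,14,15: 11111000111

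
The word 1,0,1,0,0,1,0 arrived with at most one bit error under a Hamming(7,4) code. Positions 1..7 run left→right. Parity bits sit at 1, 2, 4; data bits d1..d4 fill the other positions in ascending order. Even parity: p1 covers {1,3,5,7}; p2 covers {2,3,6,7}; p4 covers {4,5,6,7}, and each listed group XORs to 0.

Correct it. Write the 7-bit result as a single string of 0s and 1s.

1011010

s1 (pos 1,3,5,7): 1⊕1⊕0⊕0 = 0
s2 (pos 2,3,6,7): 0⊕1⊕1⊕0 = 0
s4 (pos 4,5,6,7): 0⊕0⊕1⊕0 = 1
Syndrome s4…s1 = 100 → error at position 4.
Flip position 4: 1010010 → 1011010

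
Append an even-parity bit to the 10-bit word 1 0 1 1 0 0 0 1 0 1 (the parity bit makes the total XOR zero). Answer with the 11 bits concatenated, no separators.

10110001011

XOR of the 10 data bits: 1⊕0⊕1⊕1⊕0⊕0⊕0⊕1⊕0⊕1 = 1
Parity bit = 1 (so all 11 bits XOR to 0).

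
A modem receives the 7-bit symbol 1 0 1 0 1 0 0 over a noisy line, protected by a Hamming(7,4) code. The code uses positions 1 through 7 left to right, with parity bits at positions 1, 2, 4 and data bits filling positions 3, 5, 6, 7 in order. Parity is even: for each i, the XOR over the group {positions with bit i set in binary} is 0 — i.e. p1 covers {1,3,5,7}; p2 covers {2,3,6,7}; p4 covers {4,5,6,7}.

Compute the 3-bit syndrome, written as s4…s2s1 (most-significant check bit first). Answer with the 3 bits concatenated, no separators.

s1 (pos 1,3,5,7): 1⊕1⊕1⊕0 = 1
s2 (pos 2,3,6,7): 0⊕1⊕0⊕0 = 1
s4 (pos 4,5,6,7): 0⊕1⊕0⊕0 = 1
Syndrome s4…s1 = 111 → error at position 7.

111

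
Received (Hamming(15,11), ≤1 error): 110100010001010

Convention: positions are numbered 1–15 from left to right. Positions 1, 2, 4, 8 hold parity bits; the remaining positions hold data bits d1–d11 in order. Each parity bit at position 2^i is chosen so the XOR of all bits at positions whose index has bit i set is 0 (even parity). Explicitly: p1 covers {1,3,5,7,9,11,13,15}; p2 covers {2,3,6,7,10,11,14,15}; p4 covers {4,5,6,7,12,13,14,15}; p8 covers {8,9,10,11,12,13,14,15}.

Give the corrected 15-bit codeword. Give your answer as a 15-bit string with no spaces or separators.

s1 (pos 1,3,5,7,9,11,13,15): 1⊕0⊕0⊕0⊕0⊕0⊕0⊕0 = 1
s2 (pos 2,3,6,7,10,11,14,15): 1⊕0⊕0⊕0⊕0⊕0⊕1⊕0 = 0
s4 (pos 4,5,6,7,12,13,14,15): 1⊕0⊕0⊕0⊕1⊕0⊕1⊕0 = 1
s8 (pos 8,9,10,11,12,13,14,15): 1⊕0⊕0⊕0⊕1⊕0⊕1⊕0 = 1
Syndrome s8…s1 = 1101 → error at position 13.
Flip position 13: 110100010001010 → 110100010001110

110100010001110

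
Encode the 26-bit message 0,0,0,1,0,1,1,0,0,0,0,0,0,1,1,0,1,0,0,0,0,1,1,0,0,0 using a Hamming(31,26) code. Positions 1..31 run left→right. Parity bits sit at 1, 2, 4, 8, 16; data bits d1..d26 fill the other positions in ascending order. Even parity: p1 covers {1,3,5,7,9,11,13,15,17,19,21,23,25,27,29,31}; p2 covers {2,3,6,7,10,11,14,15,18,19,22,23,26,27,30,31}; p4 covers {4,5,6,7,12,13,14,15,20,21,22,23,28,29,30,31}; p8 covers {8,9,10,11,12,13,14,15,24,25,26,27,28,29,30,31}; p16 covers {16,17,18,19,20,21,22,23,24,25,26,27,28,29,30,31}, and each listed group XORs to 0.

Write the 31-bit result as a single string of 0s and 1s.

0000001001100001001101000011000

Place data at non-parity positions: p1 p2 0 p4 0 0 1 p8 0 1 1 0 0 0 0 p16 0 0 1 1 0 1 0 0 0 0 1 1 0 0 0
p1 (pos 1,3,5,7,9,11,13,15,17,19,21,23,25,27,29,31): XOR of data positions = 0⊕0⊕1⊕0⊕1⊕0⊕0⊕0⊕1⊕0⊕0⊕0⊕1⊕0⊕0 = 0
p2 (pos 2,3,6,7,10,11,14,15,18,19,22,23,26,27,30,31): XOR of data positions = 0⊕0⊕1⊕1⊕1⊕0⊕0⊕0⊕1⊕1⊕0⊕0⊕1⊕0⊕0 = 0
p4 (pos 4,5,6,7,12,13,14,15,20,21,22,23,28,29,30,31): XOR of data positions = 0⊕0⊕1⊕0⊕0⊕0⊕0⊕1⊕0⊕1⊕0⊕1⊕0⊕0⊕0 = 0
p8 (pos 8,9,10,11,12,13,14,15,24,25,26,27,28,29,30,31): XOR of data positions = 0⊕1⊕1⊕0⊕0⊕0⊕0⊕0⊕0⊕0⊕1⊕1⊕0⊕0⊕0 = 0
p16 (pos 16,17,18,19,20,21,22,23,24,25,26,27,28,29,30,31): XOR of data positions = 0⊕0⊕1⊕1⊕0⊕1⊕0⊕0⊕0⊕0⊕1⊕1⊕0⊕0⊕0 = 1
Codeword: 0000001001100001001101000011000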